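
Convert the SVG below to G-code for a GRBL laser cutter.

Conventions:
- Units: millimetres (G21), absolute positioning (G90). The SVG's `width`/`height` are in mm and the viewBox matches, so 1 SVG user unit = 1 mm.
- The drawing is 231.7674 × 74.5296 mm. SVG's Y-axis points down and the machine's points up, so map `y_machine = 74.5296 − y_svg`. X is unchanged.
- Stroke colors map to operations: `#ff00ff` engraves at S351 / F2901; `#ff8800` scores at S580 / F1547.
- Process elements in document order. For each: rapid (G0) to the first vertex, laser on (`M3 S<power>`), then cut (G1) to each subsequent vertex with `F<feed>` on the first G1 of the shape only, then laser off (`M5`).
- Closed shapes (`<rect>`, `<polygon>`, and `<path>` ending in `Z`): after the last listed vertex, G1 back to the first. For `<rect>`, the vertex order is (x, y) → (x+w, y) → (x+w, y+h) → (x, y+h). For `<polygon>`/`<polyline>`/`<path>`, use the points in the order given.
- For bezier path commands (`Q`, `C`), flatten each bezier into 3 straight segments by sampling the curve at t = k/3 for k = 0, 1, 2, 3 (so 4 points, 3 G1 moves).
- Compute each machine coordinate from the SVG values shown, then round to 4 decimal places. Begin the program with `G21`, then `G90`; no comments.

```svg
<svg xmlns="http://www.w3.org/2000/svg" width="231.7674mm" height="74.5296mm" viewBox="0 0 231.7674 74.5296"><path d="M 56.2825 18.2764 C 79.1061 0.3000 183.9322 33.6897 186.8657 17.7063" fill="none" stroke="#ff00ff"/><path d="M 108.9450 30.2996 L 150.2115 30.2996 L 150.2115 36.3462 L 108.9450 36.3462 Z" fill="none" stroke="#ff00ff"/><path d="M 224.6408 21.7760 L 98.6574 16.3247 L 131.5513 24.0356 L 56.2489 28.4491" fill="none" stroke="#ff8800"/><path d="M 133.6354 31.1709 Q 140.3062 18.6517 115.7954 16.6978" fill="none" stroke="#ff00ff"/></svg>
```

Since the viewBox matches the mm dimensions, user units are millimetres directly. The only transform is the Y-flip y_m = 74.5296 − y_svg.

Shape 1 is a cubic bezier drawn with `<path>`. Its stroke #ff00ff means engrave at S351, F2901. After flipping Y the toolpath is (56.2825,56.2532) → (99.6293,60.8386) → (156.7789,53.5665) → (186.8657,56.8233).

Shape 2 is a rectangle drawn with `<path>`. Its stroke #ff00ff means engrave at S351, F2901. After flipping Y the toolpath is (108.9450,44.2300) → (150.2115,44.2300) → (150.2115,38.1834) → (108.9450,38.1834) → (108.9450,44.2300), returning to the start.

Shape 3 is a open polyline drawn with `<path>`. Its stroke #ff8800 means score at S580, F1547. After flipping Y the toolpath is (224.6408,52.7536) → (98.6574,58.2049) → (131.5513,50.4940) → (56.2489,46.0805).

Shape 4 is a quadratic bezier drawn with `<path>`. Its stroke #ff00ff means engrave at S351, F2901. After flipping Y the toolpath is (133.6354,43.3587) → (134.6180,50.5309) → (128.6713,55.3553) → (115.7954,57.8318).

G21
G90
G0 X56.2825 Y56.2532
M3 S351
G1 X99.6293 Y60.8386 F2901
G1 X156.7789 Y53.5665
G1 X186.8657 Y56.8233
M5
G0 X108.9450 Y44.2300
M3 S351
G1 X150.2115 Y44.2300 F2901
G1 X150.2115 Y38.1834
G1 X108.9450 Y38.1834
G1 X108.9450 Y44.2300
M5
G0 X224.6408 Y52.7536
M3 S580
G1 X98.6574 Y58.2049 F1547
G1 X131.5513 Y50.4940
G1 X56.2489 Y46.0805
M5
G0 X133.6354 Y43.3587
M3 S351
G1 X134.6180 Y50.5309 F2901
G1 X128.6713 Y55.3553
G1 X115.7954 Y57.8318
M5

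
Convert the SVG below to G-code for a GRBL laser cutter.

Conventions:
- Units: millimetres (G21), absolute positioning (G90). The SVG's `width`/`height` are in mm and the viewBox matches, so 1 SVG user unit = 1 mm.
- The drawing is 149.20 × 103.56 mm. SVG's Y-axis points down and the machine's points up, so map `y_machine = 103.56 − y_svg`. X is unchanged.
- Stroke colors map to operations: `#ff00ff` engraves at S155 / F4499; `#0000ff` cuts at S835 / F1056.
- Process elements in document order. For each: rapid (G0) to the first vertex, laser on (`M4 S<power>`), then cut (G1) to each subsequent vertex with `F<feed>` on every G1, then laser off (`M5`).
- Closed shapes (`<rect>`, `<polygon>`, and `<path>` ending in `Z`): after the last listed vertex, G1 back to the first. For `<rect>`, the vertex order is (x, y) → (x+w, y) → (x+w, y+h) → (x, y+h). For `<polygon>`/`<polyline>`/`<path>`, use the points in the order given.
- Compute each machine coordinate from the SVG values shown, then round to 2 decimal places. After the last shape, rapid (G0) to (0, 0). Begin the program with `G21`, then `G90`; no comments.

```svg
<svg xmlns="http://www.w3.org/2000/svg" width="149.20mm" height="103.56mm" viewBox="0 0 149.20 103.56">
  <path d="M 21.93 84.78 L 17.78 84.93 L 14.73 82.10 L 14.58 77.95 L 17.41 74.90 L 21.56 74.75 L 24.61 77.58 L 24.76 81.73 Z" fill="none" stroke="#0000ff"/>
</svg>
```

Since the viewBox matches the mm dimensions, user units are millimetres directly. The only transform is the Y-flip y_m = 103.56 − y_svg.

Shape 1 is a regular polygon drawn with `<path>`. Its stroke #0000ff means cut at S835, F1056. After flipping Y the toolpath is (21.93,18.78) → (17.78,18.63) → (14.73,21.46) → (14.58,25.61) → (17.41,28.66) → (21.56,28.81) → (24.61,25.98) → (24.76,21.83) → (21.93,18.78), returning to the start.

G21
G90
G0 X21.93 Y18.78
M4 S835
G1 X17.78 Y18.63 F1056
G1 X14.73 Y21.46 F1056
G1 X14.58 Y25.61 F1056
G1 X17.41 Y28.66 F1056
G1 X21.56 Y28.81 F1056
G1 X24.61 Y25.98 F1056
G1 X24.76 Y21.83 F1056
G1 X21.93 Y18.78 F1056
M5
G0 X0.00 Y0.00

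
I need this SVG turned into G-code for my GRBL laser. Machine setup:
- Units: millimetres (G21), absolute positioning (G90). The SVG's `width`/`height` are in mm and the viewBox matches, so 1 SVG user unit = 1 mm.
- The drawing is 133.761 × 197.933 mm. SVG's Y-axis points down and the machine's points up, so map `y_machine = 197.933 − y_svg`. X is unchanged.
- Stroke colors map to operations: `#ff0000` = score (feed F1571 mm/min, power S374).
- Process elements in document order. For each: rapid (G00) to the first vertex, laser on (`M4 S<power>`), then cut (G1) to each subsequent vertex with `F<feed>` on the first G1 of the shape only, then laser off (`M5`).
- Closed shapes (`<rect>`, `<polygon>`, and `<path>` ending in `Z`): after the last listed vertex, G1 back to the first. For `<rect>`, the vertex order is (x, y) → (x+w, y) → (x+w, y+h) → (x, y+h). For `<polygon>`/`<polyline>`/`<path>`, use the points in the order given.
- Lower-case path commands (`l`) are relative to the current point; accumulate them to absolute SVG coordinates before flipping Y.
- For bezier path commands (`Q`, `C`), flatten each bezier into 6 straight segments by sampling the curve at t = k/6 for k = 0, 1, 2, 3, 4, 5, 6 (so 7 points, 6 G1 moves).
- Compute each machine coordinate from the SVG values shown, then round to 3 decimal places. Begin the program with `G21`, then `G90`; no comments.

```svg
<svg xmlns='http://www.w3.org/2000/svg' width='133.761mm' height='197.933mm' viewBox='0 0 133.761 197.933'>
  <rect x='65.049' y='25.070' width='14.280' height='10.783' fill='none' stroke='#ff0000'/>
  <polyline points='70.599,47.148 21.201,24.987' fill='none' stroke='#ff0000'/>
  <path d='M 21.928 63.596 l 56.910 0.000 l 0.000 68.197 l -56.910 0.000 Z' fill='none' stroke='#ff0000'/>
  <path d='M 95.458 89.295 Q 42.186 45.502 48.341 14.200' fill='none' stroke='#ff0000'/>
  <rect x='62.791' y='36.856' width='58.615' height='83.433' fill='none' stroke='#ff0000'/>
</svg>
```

Since the viewBox matches the mm dimensions, user units are millimetres directly. The only transform is the Y-flip y_m = 197.933 − y_svg.

Shape 1 is a rectangle drawn with `<rect>`. Its stroke #ff0000 means score at S374, F1571. After flipping Y the toolpath is (65.049,172.863) → (79.329,172.863) → (79.329,162.080) → (65.049,162.080) → (65.049,172.863), returning to the start.

Shape 2 is a line segment drawn with `<polyline>`. Its stroke #ff0000 means score at S374, F1571. After flipping Y the toolpath is (70.599,150.785) → (21.201,172.946).

Shape 3 is a rectangle drawn with `<path>`. Its stroke #ff0000 means score at S374, F1571. After flipping Y the toolpath is (21.928,134.337) → (78.838,134.337) → (78.838,66.140) → (21.928,66.140) → (21.928,134.337), returning to the start.

Shape 4 is a quadratic bezier drawn with `<path>`. Its stroke #ff0000 means score at S374, F1571. After flipping Y the toolpath is (95.458,108.638) → (79.351,122.889) → (66.546,136.445) → (57.043,149.308) → (50.841,161.477) → (47.940,172.952) → (48.341,183.733).

Shape 5 is a rectangle drawn with `<rect>`. Its stroke #ff0000 means score at S374, F1571. After flipping Y the toolpath is (62.791,161.077) → (121.406,161.077) → (121.406,77.644) → (62.791,77.644) → (62.791,161.077), returning to the start.

G21
G90
G00 X65.049 Y172.863
M4 S374
G1 X79.329 Y172.863 F1571
G1 X79.329 Y162.080
G1 X65.049 Y162.080
G1 X65.049 Y172.863
M5
G00 X70.599 Y150.785
M4 S374
G1 X21.201 Y172.946 F1571
M5
G00 X21.928 Y134.337
M4 S374
G1 X78.838 Y134.337 F1571
G1 X78.838 Y66.140
G1 X21.928 Y66.140
G1 X21.928 Y134.337
M5
G00 X95.458 Y108.638
M4 S374
G1 X79.351 Y122.889 F1571
G1 X66.546 Y136.445
G1 X57.043 Y149.308
G1 X50.841 Y161.477
G1 X47.940 Y172.952
G1 X48.341 Y183.733
M5
G00 X62.791 Y161.077
M4 S374
G1 X121.406 Y161.077 F1571
G1 X121.406 Y77.644
G1 X62.791 Y77.644
G1 X62.791 Y161.077
M5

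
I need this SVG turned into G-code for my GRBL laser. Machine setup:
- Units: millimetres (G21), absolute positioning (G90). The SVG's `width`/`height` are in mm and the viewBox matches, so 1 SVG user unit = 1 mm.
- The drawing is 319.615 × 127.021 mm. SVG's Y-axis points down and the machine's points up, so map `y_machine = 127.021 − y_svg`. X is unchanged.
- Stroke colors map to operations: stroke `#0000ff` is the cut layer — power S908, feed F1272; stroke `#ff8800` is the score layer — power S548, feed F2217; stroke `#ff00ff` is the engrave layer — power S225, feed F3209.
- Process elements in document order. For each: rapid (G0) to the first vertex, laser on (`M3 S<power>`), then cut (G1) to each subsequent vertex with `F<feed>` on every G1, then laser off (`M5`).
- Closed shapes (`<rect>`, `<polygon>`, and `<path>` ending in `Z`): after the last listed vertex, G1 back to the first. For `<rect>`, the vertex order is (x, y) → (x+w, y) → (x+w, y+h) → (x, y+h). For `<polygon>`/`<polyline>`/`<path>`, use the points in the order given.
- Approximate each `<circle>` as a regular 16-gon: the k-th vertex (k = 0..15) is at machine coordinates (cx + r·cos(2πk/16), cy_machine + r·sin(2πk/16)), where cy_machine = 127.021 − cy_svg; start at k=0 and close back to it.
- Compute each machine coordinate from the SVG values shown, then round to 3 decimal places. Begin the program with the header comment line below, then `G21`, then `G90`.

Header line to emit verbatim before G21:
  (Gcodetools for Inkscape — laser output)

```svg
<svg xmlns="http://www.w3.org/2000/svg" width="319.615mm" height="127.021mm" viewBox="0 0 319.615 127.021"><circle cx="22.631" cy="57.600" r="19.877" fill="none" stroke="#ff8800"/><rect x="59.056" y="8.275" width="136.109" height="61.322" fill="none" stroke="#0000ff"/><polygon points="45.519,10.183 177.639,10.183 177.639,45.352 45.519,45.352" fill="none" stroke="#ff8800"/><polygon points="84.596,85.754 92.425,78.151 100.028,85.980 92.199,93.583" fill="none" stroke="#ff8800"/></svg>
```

viewBox `0 0 319.615 127.021` with mm width/height → 1 unit = 1 mm. Flip: y_m = 127.021 − y_svg.

**Shape 1** — `<circle>` circle, stroke `#ff8800` → score (S548, F2217). Machine vertices: (42.508,69.421) → (40.995,77.028) → (36.686,83.476) → (30.238,87.785) → (22.631,89.298) → (15.024,87.785) → (8.576,83.476) → (4.267,77.028) → (2.754,69.421) → (4.267,61.814) → (8.576,55.366) → (15.024,51.057) → (22.631,49.544) → (30.238,51.057) → (36.686,55.366) → (40.995,61.814) → (42.508,69.421). Closed: final G1 returns to the first vertex.

**Shape 2** — `<rect>` rectangle, stroke `#0000ff` → cut (S908, F1272). Machine vertices: (59.056,118.746) → (195.165,118.746) → (195.165,57.424) → (59.056,57.424) → (59.056,118.746). Closed: final G1 returns to the first vertex.

**Shape 3** — `<polygon>` rectangle, stroke `#ff8800` → score (S548, F2217). Machine vertices: (45.519,116.838) → (177.639,116.838) → (177.639,81.669) → (45.519,81.669) → (45.519,116.838). Closed: final G1 returns to the first vertex.

**Shape 4** — `<polygon>` regular polygon, stroke `#ff8800` → score (S548, F2217). Machine vertices: (84.596,41.267) → (92.425,48.870) → (100.028,41.041) → (92.199,33.438) → (84.596,41.267). Closed: final G1 returns to the first vertex.

(Gcodetools for Inkscape — laser output)
G21
G90
G0 X42.508 Y69.421
M3 S548
G1 X40.995 Y77.028 F2217
G1 X36.686 Y83.476 F2217
G1 X30.238 Y87.785 F2217
G1 X22.631 Y89.298 F2217
G1 X15.024 Y87.785 F2217
G1 X8.576 Y83.476 F2217
G1 X4.267 Y77.028 F2217
G1 X2.754 Y69.421 F2217
G1 X4.267 Y61.814 F2217
G1 X8.576 Y55.366 F2217
G1 X15.024 Y51.057 F2217
G1 X22.631 Y49.544 F2217
G1 X30.238 Y51.057 F2217
G1 X36.686 Y55.366 F2217
G1 X40.995 Y61.814 F2217
G1 X42.508 Y69.421 F2217
M5
G0 X59.056 Y118.746
M3 S908
G1 X195.165 Y118.746 F1272
G1 X195.165 Y57.424 F1272
G1 X59.056 Y57.424 F1272
G1 X59.056 Y118.746 F1272
M5
G0 X45.519 Y116.838
M3 S548
G1 X177.639 Y116.838 F2217
G1 X177.639 Y81.669 F2217
G1 X45.519 Y81.669 F2217
G1 X45.519 Y116.838 F2217
M5
G0 X84.596 Y41.267
M3 S548
G1 X92.425 Y48.870 F2217
G1 X100.028 Y41.041 F2217
G1 X92.199 Y33.438 F2217
G1 X84.596 Y41.267 F2217
M5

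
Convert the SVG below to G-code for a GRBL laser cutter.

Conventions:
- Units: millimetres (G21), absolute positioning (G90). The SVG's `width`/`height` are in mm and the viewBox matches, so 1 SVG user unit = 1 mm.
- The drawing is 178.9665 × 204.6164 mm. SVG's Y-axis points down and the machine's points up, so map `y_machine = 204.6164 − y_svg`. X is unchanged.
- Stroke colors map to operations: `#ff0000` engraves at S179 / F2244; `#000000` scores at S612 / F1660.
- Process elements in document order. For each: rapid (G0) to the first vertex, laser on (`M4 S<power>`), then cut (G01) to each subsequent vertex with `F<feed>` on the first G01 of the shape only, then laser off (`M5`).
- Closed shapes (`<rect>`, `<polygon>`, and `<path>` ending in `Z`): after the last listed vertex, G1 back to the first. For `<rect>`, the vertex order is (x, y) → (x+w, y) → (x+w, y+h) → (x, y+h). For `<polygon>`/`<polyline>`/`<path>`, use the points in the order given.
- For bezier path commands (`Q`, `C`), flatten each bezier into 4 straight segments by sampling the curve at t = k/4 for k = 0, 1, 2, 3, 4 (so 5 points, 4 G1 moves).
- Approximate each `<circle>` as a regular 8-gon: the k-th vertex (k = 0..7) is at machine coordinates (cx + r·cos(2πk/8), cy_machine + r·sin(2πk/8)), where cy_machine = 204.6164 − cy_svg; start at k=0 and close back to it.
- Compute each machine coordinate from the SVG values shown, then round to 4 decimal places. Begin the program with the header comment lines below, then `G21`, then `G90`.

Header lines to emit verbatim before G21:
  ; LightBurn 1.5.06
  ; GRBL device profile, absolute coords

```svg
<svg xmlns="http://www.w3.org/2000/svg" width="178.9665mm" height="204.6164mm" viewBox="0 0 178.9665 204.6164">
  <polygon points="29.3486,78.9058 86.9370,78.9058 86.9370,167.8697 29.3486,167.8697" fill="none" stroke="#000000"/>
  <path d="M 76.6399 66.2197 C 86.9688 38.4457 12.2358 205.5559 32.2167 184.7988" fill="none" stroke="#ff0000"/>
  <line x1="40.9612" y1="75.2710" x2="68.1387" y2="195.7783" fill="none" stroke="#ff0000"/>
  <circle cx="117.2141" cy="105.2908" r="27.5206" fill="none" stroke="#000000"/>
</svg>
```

; LightBurn 1.5.06
; GRBL device profile, absolute coords
G21
G90
G0 X29.3486 Y125.7106
M4 S612
G01 X86.9370 Y125.7106 F1660
G01 X86.9370 Y36.7467
G01 X29.3486 Y36.7467
G01 X29.3486 Y125.7106
M5
G0 X76.6399 Y138.3967
M4 S179
G01 X71.2465 Y128.6669 F2244
G01 X50.8088 Y81.7385
G01 X32.1809 Y33.4944
G01 X32.2167 Y19.8176
M5
G0 X40.9612 Y129.3454
M4 S179
G01 X68.1387 Y8.8381 F2244
M5
G0 X144.7347 Y99.3256
M4 S612
G01 X136.6741 Y118.7856 F1660
G01 X117.2141 Y126.8462
G01 X97.7541 Y118.7856
G01 X89.6935 Y99.3256
G01 X97.7541 Y79.8656
G01 X117.2141 Y71.8050
G01 X136.6741 Y79.8656
G01 X144.7347 Y99.3256
M5

viewBox `0 0 178.9665 204.6164` with mm width/height → 1 unit = 1 mm. Flip: y_m = 204.6164 − y_svg.

**Shape 1** — `<polygon>` rectangle, stroke `#000000` → score (S612, F1660). Machine vertices: (29.3486,125.7106) → (86.9370,125.7106) → (86.9370,36.7467) → (29.3486,36.7467) → (29.3486,125.7106). Closed: final G1 returns to the first vertex.

**Shape 2** — `<path>` cubic bezier, stroke `#ff0000` → engrave (S179, F2244). Control points (SVG): P0=(76.6399,66.2197), P1=(86.9688,38.4457), P2=(12.2358,205.5559), P3=(32.2167,184.7988); sampled at t=k/4. Machine vertices: (76.6399,138.3967) → (71.2465,128.6669) → (50.8088,81.7385) → (32.1809,33.4944) → (32.2167,19.8176). Open path.

**Shape 3** — `<line>` line segment, stroke `#ff0000` → engrave (S179, F2244). Machine vertices: (40.9612,129.3454) → (68.1387,8.8381). Open path.

**Shape 4** — `<circle>` circle, stroke `#000000` → score (S612, F1660). Machine vertices: (144.7347,99.3256) → (136.6741,118.7856) → (117.2141,126.8462) → (97.7541,118.7856) → (89.6935,99.3256) → (97.7541,79.8656) → (117.2141,71.8050) → (136.6741,79.8656) → (144.7347,99.3256). Closed: final G1 returns to the first vertex.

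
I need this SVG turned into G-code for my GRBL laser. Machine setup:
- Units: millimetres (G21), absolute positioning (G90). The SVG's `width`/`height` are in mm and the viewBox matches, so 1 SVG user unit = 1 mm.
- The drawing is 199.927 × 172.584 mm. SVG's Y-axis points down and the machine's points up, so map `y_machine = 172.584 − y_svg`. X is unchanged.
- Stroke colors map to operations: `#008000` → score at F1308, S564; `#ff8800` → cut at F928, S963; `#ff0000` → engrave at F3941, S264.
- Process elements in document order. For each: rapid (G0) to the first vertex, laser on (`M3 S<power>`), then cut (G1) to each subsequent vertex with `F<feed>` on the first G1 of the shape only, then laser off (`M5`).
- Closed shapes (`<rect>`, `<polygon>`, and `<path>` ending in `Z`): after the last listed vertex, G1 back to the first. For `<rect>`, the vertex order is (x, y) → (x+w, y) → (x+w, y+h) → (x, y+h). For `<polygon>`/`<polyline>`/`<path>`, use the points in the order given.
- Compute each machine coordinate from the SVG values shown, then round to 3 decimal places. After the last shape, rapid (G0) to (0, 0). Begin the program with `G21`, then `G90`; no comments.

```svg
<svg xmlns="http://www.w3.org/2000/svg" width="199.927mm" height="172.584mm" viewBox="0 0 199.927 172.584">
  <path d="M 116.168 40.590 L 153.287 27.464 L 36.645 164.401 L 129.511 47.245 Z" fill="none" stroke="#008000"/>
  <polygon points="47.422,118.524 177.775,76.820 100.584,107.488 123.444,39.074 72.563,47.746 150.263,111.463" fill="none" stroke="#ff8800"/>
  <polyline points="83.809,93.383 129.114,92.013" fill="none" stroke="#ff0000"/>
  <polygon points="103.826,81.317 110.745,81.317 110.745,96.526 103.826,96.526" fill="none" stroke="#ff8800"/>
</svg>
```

Since the viewBox matches the mm dimensions, user units are millimetres directly. The only transform is the Y-flip y_m = 172.584 − y_svg.

Shape 1 is a closed polygon drawn with `<path>`. Its stroke #008000 means score at S564, F1308. After flipping Y the toolpath is (116.168,131.994) → (153.287,145.120) → (36.645,8.183) → (129.511,125.339) → (116.168,131.994), returning to the start.

Shape 2 is a closed polygon drawn with `<polygon>`. Its stroke #ff8800 means cut at S963, F928. After flipping Y the toolpath is (47.422,54.060) → (177.775,95.764) → (100.584,65.096) → (123.444,133.510) → (72.563,124.838) → (150.263,61.121) → (47.422,54.060), returning to the start.

Shape 3 is a line segment drawn with `<polyline>`. Its stroke #ff0000 means engrave at S264, F3941. After flipping Y the toolpath is (83.809,79.201) → (129.114,80.571).

Shape 4 is a rectangle drawn with `<polygon>`. Its stroke #ff8800 means cut at S963, F928. After flipping Y the toolpath is (103.826,91.267) → (110.745,91.267) → (110.745,76.058) → (103.826,76.058) → (103.826,91.267), returning to the start.

G21
G90
G0 X116.168 Y131.994
M3 S564
G1 X153.287 Y145.120 F1308
G1 X36.645 Y8.183
G1 X129.511 Y125.339
G1 X116.168 Y131.994
M5
G0 X47.422 Y54.060
M3 S963
G1 X177.775 Y95.764 F928
G1 X100.584 Y65.096
G1 X123.444 Y133.510
G1 X72.563 Y124.838
G1 X150.263 Y61.121
G1 X47.422 Y54.060
M5
G0 X83.809 Y79.201
M3 S264
G1 X129.114 Y80.571 F3941
M5
G0 X103.826 Y91.267
M3 S963
G1 X110.745 Y91.267 F928
G1 X110.745 Y76.058
G1 X103.826 Y76.058
G1 X103.826 Y91.267
M5
G0 X0.000 Y0.000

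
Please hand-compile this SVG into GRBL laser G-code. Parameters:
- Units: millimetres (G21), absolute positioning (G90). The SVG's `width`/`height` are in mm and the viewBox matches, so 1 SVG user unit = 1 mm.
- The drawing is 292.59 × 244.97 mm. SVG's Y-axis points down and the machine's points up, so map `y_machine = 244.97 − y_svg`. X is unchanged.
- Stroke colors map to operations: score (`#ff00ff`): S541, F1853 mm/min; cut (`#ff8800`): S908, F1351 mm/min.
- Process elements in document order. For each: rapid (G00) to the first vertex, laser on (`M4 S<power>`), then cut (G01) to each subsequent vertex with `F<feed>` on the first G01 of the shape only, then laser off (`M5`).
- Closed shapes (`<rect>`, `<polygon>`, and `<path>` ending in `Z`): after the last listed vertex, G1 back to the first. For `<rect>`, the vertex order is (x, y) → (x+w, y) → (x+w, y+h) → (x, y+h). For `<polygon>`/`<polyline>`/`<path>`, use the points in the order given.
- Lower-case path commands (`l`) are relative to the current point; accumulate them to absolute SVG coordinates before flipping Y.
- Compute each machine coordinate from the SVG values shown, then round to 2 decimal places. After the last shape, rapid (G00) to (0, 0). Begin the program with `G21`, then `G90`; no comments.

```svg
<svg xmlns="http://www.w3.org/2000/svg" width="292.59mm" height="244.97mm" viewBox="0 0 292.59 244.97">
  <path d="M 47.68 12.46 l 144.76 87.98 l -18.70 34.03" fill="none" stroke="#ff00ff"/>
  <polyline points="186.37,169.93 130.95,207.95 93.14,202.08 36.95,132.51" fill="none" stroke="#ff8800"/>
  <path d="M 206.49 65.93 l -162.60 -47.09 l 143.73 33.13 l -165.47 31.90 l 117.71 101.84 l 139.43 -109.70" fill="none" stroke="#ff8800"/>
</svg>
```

G21
G90
G00 X47.68 Y232.51
M4 S541
G01 X192.44 Y144.53 F1853
G01 X173.74 Y110.50
M5
G00 X186.37 Y75.04
M4 S908
G01 X130.95 Y37.02 F1351
G01 X93.14 Y42.89
G01 X36.95 Y112.46
M5
G00 X206.49 Y179.04
M4 S908
G01 X43.89 Y226.13 F1351
G01 X187.62 Y193.00
G01 X22.15 Y161.10
G01 X139.86 Y59.26
G01 X279.29 Y168.96
M5
G00 X0.00 Y0.00

Since the viewBox matches the mm dimensions, user units are millimetres directly. The only transform is the Y-flip y_m = 244.97 − y_svg.

Shape 1 is a open polyline drawn with `<path>`. Its stroke #ff00ff means score at S541, F1853. After flipping Y the toolpath is (47.68,232.51) → (192.44,144.53) → (173.74,110.50).

Shape 2 is a open polyline drawn with `<polyline>`. Its stroke #ff8800 means cut at S908, F1351. After flipping Y the toolpath is (186.37,75.04) → (130.95,37.02) → (93.14,42.89) → (36.95,112.46).

Shape 3 is a open polyline drawn with `<path>`. Its stroke #ff8800 means cut at S908, F1351. After flipping Y the toolpath is (206.49,179.04) → (43.89,226.13) → (187.62,193.00) → (22.15,161.10) → (139.86,59.26) → (279.29,168.96).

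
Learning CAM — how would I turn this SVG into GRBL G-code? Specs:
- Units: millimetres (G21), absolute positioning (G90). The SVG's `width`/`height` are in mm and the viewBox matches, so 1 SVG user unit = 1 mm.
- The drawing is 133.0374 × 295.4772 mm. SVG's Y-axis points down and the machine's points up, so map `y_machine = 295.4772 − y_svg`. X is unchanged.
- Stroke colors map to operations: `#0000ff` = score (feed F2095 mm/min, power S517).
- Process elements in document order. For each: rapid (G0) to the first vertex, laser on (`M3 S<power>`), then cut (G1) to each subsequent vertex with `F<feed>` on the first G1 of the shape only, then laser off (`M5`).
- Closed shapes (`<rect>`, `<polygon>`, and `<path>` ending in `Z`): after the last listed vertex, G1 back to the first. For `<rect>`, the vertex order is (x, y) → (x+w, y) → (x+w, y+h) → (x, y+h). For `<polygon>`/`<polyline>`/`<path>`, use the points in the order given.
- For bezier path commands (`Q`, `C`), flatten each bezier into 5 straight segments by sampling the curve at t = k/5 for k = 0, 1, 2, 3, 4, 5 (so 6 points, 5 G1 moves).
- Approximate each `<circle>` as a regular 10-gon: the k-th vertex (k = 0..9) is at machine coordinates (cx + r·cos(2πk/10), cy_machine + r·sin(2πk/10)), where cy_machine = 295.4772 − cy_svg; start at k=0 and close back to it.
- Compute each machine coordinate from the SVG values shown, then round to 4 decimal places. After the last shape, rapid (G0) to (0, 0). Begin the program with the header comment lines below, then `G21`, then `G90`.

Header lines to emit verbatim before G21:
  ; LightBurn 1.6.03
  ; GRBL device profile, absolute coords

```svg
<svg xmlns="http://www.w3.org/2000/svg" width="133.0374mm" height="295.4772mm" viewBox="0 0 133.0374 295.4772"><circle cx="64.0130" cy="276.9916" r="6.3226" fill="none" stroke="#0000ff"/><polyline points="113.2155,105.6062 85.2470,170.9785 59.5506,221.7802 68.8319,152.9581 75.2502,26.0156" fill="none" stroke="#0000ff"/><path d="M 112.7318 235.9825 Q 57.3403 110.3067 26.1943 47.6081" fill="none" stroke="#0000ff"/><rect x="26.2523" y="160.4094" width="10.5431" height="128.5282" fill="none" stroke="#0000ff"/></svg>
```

; LightBurn 1.6.03
; GRBL device profile, absolute coords
G21
G90
G0 X70.3356 Y18.4856
M3 S517
G1 X69.1281 Y22.2019 F2095
G1 X65.9668 Y24.4987
G1 X62.0592 Y24.4987
G1 X58.8979 Y22.2019
G1 X57.6904 Y18.4856
G1 X58.8979 Y14.7693
G1 X62.0592 Y12.4725
G1 X65.9668 Y12.4725
G1 X69.1281 Y14.7693
G1 X70.3356 Y18.4856
M5
G0 X113.2155 Y189.8710
M3 S517
G1 X85.2470 Y124.4987 F2095
G1 X59.5506 Y73.6970
G1 X68.8319 Y142.5191
G1 X75.2502 Y269.4616
M5
G0 X112.7318 Y59.4947
M3 S517
G1 X91.5450 Y107.2459 F2095
G1 X72.2979 Y149.9590
G1 X54.9904 Y187.6339
G1 X39.6225 Y220.2706
G1 X26.1943 Y247.8691
M5
G0 X26.2523 Y135.0678
M3 S517
G1 X36.7954 Y135.0678 F2095
G1 X36.7954 Y6.5396
G1 X26.2523 Y6.5396
G1 X26.2523 Y135.0678
M5
G0 X0.0000 Y0.0000

viewBox `0 0 133.0374 295.4772` with mm width/height → 1 unit = 1 mm. Flip: y_m = 295.4772 − y_svg.

**Shape 1** — `<circle>` circle, stroke `#0000ff` → score (S517, F2095). Machine vertices: (70.3356,18.4856) → (69.1281,22.2019) → (65.9668,24.4987) → (62.0592,24.4987) → (58.8979,22.2019) → (57.6904,18.4856) → (58.8979,14.7693) → (62.0592,12.4725) → (65.9668,12.4725) → (69.1281,14.7693) → (70.3356,18.4856). Closed: final G1 returns to the first vertex.

**Shape 2** — `<polyline>` open polyline, stroke `#0000ff` → score (S517, F2095). Machine vertices: (113.2155,189.8710) → (85.2470,124.4987) → (59.5506,73.6970) → (68.8319,142.5191) → (75.2502,269.4616). Open path.

**Shape 3** — `<path>` quadratic bezier, stroke `#0000ff` → score (S517, F2095). Control points (SVG): P0=(112.7318,235.9825), P1=(57.3403,110.3067), P2=(26.1943,47.6081); sampled at t=k/5. Machine vertices: (112.7318,59.4947) → (91.5450,107.2459) → (72.2979,149.9590) → (54.9904,187.6339) → (39.6225,220.2706) → (26.1943,247.8691). Open path.

**Shape 4** — `<rect>` rectangle, stroke `#0000ff` → score (S517, F2095). Machine vertices: (26.2523,135.0678) → (36.7954,135.0678) → (36.7954,6.5396) → (26.2523,6.5396) → (26.2523,135.0678). Closed: final G1 returns to the first vertex.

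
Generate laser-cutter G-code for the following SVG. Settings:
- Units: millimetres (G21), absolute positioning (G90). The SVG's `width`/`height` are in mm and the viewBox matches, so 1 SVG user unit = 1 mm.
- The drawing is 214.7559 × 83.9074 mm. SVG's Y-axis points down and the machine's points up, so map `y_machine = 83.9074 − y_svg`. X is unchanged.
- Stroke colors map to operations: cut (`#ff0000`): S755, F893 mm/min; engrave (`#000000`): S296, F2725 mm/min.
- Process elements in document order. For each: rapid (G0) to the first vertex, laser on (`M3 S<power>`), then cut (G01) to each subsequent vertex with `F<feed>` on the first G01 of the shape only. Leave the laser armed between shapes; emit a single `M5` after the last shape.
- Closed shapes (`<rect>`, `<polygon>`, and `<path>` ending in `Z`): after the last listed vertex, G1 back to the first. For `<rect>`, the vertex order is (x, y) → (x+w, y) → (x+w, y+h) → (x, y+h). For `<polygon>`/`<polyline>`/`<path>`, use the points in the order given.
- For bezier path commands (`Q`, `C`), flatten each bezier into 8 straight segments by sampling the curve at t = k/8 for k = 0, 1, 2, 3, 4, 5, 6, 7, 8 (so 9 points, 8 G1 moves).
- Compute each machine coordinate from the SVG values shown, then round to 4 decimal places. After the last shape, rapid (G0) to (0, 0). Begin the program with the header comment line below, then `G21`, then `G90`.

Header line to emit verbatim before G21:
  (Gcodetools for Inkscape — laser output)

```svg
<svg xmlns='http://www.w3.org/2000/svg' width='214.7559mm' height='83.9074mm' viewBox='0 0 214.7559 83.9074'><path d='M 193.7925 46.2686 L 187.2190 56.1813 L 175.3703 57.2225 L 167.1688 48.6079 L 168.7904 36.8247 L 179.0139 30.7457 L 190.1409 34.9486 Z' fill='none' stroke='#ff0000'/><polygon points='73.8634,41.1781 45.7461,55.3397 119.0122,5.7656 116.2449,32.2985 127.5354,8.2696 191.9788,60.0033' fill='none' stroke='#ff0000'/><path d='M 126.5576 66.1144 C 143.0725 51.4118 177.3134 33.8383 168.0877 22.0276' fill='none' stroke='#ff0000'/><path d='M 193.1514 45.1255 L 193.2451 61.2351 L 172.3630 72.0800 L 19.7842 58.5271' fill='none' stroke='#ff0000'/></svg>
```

1 u = 1 mm; y_m = 83.9074 − y.

[1] `<path>` regular polygon, #ff0000→cut S755 F893: (193.7925,37.6388) → (187.2190,27.7261) → (175.3703,26.6849) → (167.1688,35.2995) → (168.7904,47.0827) → (179.0139,53.1617) → (190.1409,48.9588) → (193.7925,37.6388) (closed)

[2] `<polygon>` closed polygon, #ff0000→cut S755 F893: (73.8634,42.7293) → (45.7461,28.5677) → (119.0122,78.1418) → (116.2449,51.6089) → (127.5354,75.6378) → (191.9788,23.9041) → (73.8634,42.7293) (closed)

[3] `<path>` cubic bezier, #ff0000→cut S755 F893: (126.5576,17.7930) → (133.4621,23.4242) → (141.3113,29.2233) → (149.3881,35.0893) → (156.9754,40.9209) → (163.3561,46.6169) → (167.8131,52.0762) → (169.6294,57.1975) → (168.0877,61.8798)

[4] `<path>` open polyline, #ff0000→cut S755 F893: (193.1514,38.7819) → (193.2451,22.6723) → (172.3630,11.8274) → (19.7842,25.3803)

(Gcodetools for Inkscape — laser output)
G21
G90
G0 X193.7925 Y37.6388
M3 S755
G01 X187.2190 Y27.7261 F893
G01 X175.3703 Y26.6849
G01 X167.1688 Y35.2995
G01 X168.7904 Y47.0827
G01 X179.0139 Y53.1617
G01 X190.1409 Y48.9588
G01 X193.7925 Y37.6388
G0 X73.8634 Y42.7293
M3 S755
G01 X45.7461 Y28.5677 F893
G01 X119.0122 Y78.1418
G01 X116.2449 Y51.6089
G01 X127.5354 Y75.6378
G01 X191.9788 Y23.9041
G01 X73.8634 Y42.7293
G0 X126.5576 Y17.7930
M3 S755
G01 X133.4621 Y23.4242 F893
G01 X141.3113 Y29.2233
G01 X149.3881 Y35.0893
G01 X156.9754 Y40.9209
G01 X163.3561 Y46.6169
G01 X167.8131 Y52.0762
G01 X169.6294 Y57.1975
G01 X168.0877 Y61.8798
G0 X193.1514 Y38.7819
M3 S755
G01 X193.2451 Y22.6723 F893
G01 X172.3630 Y11.8274
G01 X19.7842 Y25.3803
M5
G0 X0.0000 Y0.0000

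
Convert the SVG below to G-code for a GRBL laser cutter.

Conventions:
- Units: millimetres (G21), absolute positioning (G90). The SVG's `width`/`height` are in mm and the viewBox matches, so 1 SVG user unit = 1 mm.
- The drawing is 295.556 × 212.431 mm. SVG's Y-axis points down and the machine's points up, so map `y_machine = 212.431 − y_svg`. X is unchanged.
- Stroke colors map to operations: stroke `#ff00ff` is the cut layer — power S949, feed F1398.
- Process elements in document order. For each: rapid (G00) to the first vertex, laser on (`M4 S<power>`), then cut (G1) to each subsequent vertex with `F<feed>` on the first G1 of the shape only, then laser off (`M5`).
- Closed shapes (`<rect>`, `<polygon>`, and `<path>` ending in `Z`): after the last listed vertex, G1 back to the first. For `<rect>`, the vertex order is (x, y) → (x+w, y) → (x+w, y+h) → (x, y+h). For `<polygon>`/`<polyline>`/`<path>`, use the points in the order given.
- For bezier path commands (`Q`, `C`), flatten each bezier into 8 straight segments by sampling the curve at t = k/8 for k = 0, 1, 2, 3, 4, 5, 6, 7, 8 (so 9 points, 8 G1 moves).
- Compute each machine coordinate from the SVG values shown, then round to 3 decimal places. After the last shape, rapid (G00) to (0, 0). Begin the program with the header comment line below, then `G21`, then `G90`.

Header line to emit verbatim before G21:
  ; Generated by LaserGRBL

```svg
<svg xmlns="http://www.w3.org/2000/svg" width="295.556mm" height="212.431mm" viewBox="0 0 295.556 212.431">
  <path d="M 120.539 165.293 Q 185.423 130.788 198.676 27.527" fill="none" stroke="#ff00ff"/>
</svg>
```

; Generated by LaserGRBL
G21
G90
G00 X120.539 Y47.138
M4 S949
G1 X135.953 Y56.839 F1398
G1 X149.754 Y68.688
G1 X161.941 Y82.686
G1 X172.515 Y98.832
G1 X181.476 Y117.127
G1 X188.823 Y137.571
G1 X194.556 Y160.163
G1 X198.676 Y184.904
M5
G00 X0.000 Y0.000

1 u = 1 mm; y_m = 212.431 − y.

[1] `<path>` quadratic bezier, #ff00ff→cut S949 F1398: (120.539,47.138) → (135.953,56.839) → (149.754,68.688) → (161.941,82.686) → (172.515,98.832) → (181.476,117.127) → (188.823,137.571) → (194.556,160.163) → (198.676,184.904)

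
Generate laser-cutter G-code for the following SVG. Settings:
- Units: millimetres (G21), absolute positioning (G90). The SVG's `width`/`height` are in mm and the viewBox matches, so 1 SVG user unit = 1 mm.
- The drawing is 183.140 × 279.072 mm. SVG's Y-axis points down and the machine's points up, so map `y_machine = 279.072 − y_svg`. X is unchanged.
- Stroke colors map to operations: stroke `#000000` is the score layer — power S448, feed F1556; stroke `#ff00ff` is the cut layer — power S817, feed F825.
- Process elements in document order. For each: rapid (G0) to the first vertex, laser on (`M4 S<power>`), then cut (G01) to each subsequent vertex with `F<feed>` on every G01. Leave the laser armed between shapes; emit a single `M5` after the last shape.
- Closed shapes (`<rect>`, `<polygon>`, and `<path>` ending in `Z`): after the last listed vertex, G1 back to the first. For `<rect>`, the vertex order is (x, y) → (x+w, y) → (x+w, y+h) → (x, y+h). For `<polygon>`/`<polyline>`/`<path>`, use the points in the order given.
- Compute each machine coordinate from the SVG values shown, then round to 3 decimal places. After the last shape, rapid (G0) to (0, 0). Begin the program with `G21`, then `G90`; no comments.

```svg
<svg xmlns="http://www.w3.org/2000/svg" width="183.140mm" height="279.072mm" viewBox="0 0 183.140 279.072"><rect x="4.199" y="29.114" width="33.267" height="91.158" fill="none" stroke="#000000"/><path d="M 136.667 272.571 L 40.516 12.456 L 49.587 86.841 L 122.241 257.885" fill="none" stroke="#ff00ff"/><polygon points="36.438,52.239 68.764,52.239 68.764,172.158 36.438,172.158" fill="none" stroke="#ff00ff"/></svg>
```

Since the viewBox matches the mm dimensions, user units are millimetres directly. The only transform is the Y-flip y_m = 279.072 − y_svg.

Shape 1 is a rectangle drawn with `<rect>`. Its stroke #000000 means score at S448, F1556. After flipping Y the toolpath is (4.199,249.958) → (37.466,249.958) → (37.466,158.800) → (4.199,158.800) → (4.199,249.958), returning to the start.

Shape 2 is a open polyline drawn with `<path>`. Its stroke #ff00ff means cut at S817, F825. After flipping Y the toolpath is (136.667,6.501) → (40.516,266.616) → (49.587,192.231) → (122.241,21.187).

Shape 3 is a rectangle drawn with `<polygon>`. Its stroke #ff00ff means cut at S817, F825. After flipping Y the toolpath is (36.438,226.833) → (68.764,226.833) → (68.764,106.914) → (36.438,106.914) → (36.438,226.833), returning to the start.

G21
G90
G0 X4.199 Y249.958
M4 S448
G01 X37.466 Y249.958 F1556
G01 X37.466 Y158.800 F1556
G01 X4.199 Y158.800 F1556
G01 X4.199 Y249.958 F1556
G0 X136.667 Y6.501
M4 S817
G01 X40.516 Y266.616 F825
G01 X49.587 Y192.231 F825
G01 X122.241 Y21.187 F825
G0 X36.438 Y226.833
M4 S817
G01 X68.764 Y226.833 F825
G01 X68.764 Y106.914 F825
G01 X36.438 Y106.914 F825
G01 X36.438 Y226.833 F825
M5
G0 X0.000 Y0.000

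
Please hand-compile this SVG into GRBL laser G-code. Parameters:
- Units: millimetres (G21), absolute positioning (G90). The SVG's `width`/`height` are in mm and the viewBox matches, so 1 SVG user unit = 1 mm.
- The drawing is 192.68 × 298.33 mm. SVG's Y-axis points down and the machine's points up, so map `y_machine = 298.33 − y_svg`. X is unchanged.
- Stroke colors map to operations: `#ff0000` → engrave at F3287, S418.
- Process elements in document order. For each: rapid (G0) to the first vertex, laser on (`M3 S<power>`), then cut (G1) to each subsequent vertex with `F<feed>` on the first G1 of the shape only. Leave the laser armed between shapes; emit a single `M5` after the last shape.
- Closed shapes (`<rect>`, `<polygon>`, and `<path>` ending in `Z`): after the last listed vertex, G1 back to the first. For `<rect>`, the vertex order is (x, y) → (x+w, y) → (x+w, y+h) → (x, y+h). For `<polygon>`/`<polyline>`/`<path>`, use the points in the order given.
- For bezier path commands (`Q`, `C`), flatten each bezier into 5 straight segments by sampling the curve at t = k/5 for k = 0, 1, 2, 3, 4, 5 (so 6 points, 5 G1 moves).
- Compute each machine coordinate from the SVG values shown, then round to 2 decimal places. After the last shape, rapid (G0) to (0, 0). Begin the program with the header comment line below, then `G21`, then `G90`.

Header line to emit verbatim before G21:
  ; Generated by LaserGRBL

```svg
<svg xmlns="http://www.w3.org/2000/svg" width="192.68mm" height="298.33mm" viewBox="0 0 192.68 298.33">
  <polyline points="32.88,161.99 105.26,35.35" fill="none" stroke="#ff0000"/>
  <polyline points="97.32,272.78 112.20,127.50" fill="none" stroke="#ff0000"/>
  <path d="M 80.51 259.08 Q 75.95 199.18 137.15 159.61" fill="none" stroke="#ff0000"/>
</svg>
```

1 u = 1 mm; y_m = 298.33 − y.

[1] `<polyline>` line segment, #ff0000→engrave S418 F3287: (32.88,136.34) → (105.26,262.98)

[2] `<polyline>` line segment, #ff0000→engrave S418 F3287: (97.32,25.55) → (112.20,170.83)

[3] `<path>` quadratic bezier, #ff0000→engrave S418 F3287: (80.51,39.25) → (81.32,62.40) → (87.38,83.92) → (98.71,103.81) → (115.30,122.08) → (137.15,138.72)

; Generated by LaserGRBL
G21
G90
G0 X32.88 Y136.34
M3 S418
G1 X105.26 Y262.98 F3287
G0 X97.32 Y25.55
M3 S418
G1 X112.20 Y170.83 F3287
G0 X80.51 Y39.25
M3 S418
G1 X81.32 Y62.40 F3287
G1 X87.38 Y83.92
G1 X98.71 Y103.81
G1 X115.30 Y122.08
G1 X137.15 Y138.72
M5
G0 X0.00 Y0.00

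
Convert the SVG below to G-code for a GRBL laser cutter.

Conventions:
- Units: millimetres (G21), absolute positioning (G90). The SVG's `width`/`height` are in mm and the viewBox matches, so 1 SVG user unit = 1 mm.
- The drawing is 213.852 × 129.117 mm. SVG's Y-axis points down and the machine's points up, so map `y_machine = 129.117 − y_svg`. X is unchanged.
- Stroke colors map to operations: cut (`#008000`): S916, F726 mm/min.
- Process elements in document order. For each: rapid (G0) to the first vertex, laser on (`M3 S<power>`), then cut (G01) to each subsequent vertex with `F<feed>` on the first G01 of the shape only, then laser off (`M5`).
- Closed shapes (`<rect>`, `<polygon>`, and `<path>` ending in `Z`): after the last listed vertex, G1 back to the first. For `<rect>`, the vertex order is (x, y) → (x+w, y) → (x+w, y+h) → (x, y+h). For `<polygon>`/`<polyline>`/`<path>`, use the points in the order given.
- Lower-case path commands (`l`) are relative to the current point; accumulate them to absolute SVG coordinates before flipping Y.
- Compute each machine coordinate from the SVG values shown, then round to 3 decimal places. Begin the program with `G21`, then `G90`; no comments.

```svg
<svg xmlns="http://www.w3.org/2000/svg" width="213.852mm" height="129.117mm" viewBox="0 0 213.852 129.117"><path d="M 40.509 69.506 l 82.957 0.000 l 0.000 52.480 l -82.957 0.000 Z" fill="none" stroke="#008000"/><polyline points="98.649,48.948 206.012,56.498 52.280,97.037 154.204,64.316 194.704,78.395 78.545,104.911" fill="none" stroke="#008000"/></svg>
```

Since the viewBox matches the mm dimensions, user units are millimetres directly. The only transform is the Y-flip y_m = 129.117 − y_svg.

Shape 1 is a rectangle drawn with `<path>`. Its stroke #008000 means cut at S916, F726. After flipping Y the toolpath is (40.509,59.611) → (123.466,59.611) → (123.466,7.131) → (40.509,7.131) → (40.509,59.611), returning to the start.

Shape 2 is a open polyline drawn with `<polyline>`. Its stroke #008000 means cut at S916, F726. After flipping Y the toolpath is (98.649,80.169) → (206.012,72.619) → (52.280,32.080) → (154.204,64.801) → (194.704,50.722) → (78.545,24.206).

G21
G90
G0 X40.509 Y59.611
M3 S916
G01 X123.466 Y59.611 F726
G01 X123.466 Y7.131
G01 X40.509 Y7.131
G01 X40.509 Y59.611
M5
G0 X98.649 Y80.169
M3 S916
G01 X206.012 Y72.619 F726
G01 X52.280 Y32.080
G01 X154.204 Y64.801
G01 X194.704 Y50.722
G01 X78.545 Y24.206
M5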